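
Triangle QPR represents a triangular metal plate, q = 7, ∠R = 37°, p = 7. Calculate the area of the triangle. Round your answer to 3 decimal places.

Area = ½·q·p·sin R ≈ 14.744.

14.744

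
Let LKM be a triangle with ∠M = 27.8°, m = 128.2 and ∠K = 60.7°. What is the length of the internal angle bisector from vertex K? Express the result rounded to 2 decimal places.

The third angle is ∠L = 180° − ∠K − ∠M = 91.50°.
Law of sines: l = m·sin L/sin M ≈ 274.79.
Law of sines: k = m·sin K/sin M ≈ 239.71.
The bisector from K has length 2·m·l·cos(∠K/2)/(m+l) ≈ 150.87.

t_K ≈ 150.87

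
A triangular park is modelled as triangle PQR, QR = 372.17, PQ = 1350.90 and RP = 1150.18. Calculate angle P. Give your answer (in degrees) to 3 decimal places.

∠P ≈ 14.444°

By the law of cosines, cos P = (RP² + PQ² − QR²) / (2·RP·PQ) ≈ 0.96839, so ∠P ≈ 14.44°.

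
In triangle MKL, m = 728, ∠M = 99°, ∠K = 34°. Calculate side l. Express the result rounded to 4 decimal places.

539.0622

The third angle is ∠L = 180° − ∠M − ∠K = 47.00°.
Law of sines: l = m·sin L/sin M ≈ 539.06.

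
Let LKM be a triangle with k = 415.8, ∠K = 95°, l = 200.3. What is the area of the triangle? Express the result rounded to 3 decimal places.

Law of sines: sin L = l·sin K/k ≈ 0.47989.
Since k ≥ l, only the acute value applies: ∠L ≈ 28.68°.
Then ∠M = 180° − ∠K − ∠L ≈ 56.32°.
Law of sines gives m = k·sin M/sin K ≈ 347.34.
Area = ½·k·l·sin M ≈ 34653.

34653.352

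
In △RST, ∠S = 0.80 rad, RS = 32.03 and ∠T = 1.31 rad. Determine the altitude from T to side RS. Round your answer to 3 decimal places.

The third angle is ∠R = π − ∠S − ∠T = 1.032 rad.
Law of sines: ST = RS·sin R/sin T ≈ 28.447.
Law of sines: TR = RS·sin S/sin T ≈ 23.781.
Area = ½·RS·ST·sin S ≈ 326.82.
The altitude from T has length 2·area/RS ≈ 20.407.

h_T ≈ 20.407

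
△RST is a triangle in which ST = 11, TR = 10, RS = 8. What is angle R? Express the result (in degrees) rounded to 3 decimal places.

By the law of cosines, cos R = (TR² + RS² − ST²) / (2·TR·RS) ≈ 0.26875, so ∠R ≈ 74.41°.

74.410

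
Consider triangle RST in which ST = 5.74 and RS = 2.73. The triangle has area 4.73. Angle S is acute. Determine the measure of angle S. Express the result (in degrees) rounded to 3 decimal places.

37.135

From area = ½·RS·ST·sin S, we get sin S = 2·area/(RS·ST) ≈ 0.60369.
Taking the acute solution, ∠S ≈ 37.13°.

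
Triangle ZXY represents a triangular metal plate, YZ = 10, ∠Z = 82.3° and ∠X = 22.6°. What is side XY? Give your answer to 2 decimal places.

25.79

The third angle is ∠Y = 180° − ∠Z − ∠X = 75.10°.
Law of sines: XY = YZ·sin Z/sin X ≈ 25.787.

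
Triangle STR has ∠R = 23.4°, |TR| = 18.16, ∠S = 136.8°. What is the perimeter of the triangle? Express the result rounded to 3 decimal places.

The third angle is ∠T = 180° − ∠R − ∠S = 19.80°.
Law of sines: |RS| = |TR|·sin T/sin S ≈ 8.9862.
Law of sines: |ST| = |TR|·sin R/sin S ≈ 10.536.
Semiperimeter s = (18.16+8.9862+10.536)/2 = 18.841.
Perimeter = 18.16 + 8.9862 + 10.536 = 37.682.

37.682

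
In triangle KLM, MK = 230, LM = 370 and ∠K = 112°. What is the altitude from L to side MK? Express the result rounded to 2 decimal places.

Law of sines: sin L = MK·sin K/LM ≈ 0.57636.
Since LM ≥ MK, only the acute value applies: ∠L ≈ 35.19°.
Then ∠M = 180° − ∠K − ∠L ≈ 32.81°.
Law of sines gives KL = LM·sin M/sin K ≈ 216.2.
Area = ½·LM·MK·sin M ≈ 23053.
The altitude from L has length 2·area/MK ≈ 200.46.

h_L ≈ 200.46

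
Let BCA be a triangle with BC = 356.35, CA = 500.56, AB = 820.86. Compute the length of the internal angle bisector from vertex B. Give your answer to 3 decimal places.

489.516

By the law of cosines, cos B = (AB² + BC² − CA²) / (2·AB·BC) ≈ 0.94053, so ∠B ≈ 19.86°.
The bisector from B has length 2·AB·BC·cos(∠B/2)/(AB+BC) ≈ 489.52.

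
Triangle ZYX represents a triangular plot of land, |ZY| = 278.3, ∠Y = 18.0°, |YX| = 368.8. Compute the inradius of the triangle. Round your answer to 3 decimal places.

By the law of cosines, |XZ|² = |ZY|² + |YX|² − 2·|ZY|·|YX|·cos Y = 18237, so |XZ| ≈ 135.04.
Area = ½·|ZY|·|YX|·sin Y ≈ 15858.
Semiperimeter s = (368.8+135.04+278.3)/2 = 391.07.
Inradius = area/s = 15858/391.07 ≈ 40.551.

r ≈ 40.551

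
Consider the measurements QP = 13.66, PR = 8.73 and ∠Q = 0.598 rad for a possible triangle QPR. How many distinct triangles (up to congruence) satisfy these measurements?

2

QP·sin Q = 13.66·sin(0.598 rad) ≈ 7.69.
Since QP sin Q < PR < QP (7.69 < 8.73 < 13.66), two triangles exist.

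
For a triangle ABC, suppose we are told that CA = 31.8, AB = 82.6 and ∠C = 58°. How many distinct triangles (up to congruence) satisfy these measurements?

1

CA·sin C = 31.8·sin(58°) ≈ 26.97.
Since AB ≥ CA, exactly one triangle exists.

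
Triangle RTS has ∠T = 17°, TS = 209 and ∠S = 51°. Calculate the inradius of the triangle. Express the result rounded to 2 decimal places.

The third angle is ∠R = 180° − ∠T − ∠S = 112.00°.
Law of sines: SR = TS·sin T/sin R ≈ 65.905.
Law of sines: RT = TS·sin S/sin R ≈ 175.18.
Area = ½·TS·SR·sin S ≈ 5352.2.
Semiperimeter s = (209+65.905+175.18)/2 = 225.04.
Inradius = area/s = 5352.2/225.04 ≈ 23.783.

23.78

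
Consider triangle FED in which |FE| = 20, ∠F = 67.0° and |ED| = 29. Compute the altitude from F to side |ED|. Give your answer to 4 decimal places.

Law of sines: sin D = |FE|·sin F/|ED| ≈ 0.63483.
Since |ED| ≥ |FE|, only the acute value applies: ∠D ≈ 39.41°.
Then ∠E = 180° − ∠F − ∠D ≈ 73.59°.
Law of sines gives |DF| = |ED|·sin E/sin F ≈ 30.222.
Area = ½·|ED|·|FE|·sin E ≈ 278.19.
The altitude from F has length 2·area/|ED| ≈ 19.186.

h_F ≈ 19.1855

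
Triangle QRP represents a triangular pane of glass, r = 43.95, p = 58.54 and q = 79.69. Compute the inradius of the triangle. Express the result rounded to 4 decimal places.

13.8576

Semiperimeter s = (79.69 + 43.95 + 58.54)/2 = 91.09.
Heron's formula: area = √(91.09·11.4·47.14·32.55) ≈ 1262.3.
Inradius = area/s = 1262.3/91.09 ≈ 13.858.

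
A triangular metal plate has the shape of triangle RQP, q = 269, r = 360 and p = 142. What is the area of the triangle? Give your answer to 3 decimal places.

area ≈ 16699.164

Semiperimeter s = (360 + 269 + 142)/2 = 385.5.
Heron's formula: area = √(385.5·25.5·116.5·243.5) ≈ 16699.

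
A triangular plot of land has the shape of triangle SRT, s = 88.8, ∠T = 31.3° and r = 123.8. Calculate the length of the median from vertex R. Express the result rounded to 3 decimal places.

m_R ≈ 48.204

By the law of cosines, t² = s² + r² − 2·s·r·cos T = 4425, so t ≈ 66.521.
Median from R: ½√(2·t² + 2·s² − r²) ≈ 48.204.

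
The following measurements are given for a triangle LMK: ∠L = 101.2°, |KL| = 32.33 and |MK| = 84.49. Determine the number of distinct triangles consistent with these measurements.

|KL|·sin L = 32.33·sin(101.2°) ≈ 31.71.
Since ∠L is not acute, a triangle exists only if |MK| > |KL|; here |MK| > |KL|, so there is exactly one triangle.

1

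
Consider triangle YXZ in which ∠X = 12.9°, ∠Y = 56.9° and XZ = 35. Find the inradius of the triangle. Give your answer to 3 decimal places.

3.668

The third angle is ∠Z = 180° − ∠Y − ∠X = 110.20°.
Law of sines: ZY = XZ·sin X/sin Y ≈ 9.3274.
Law of sines: YX = XZ·sin Z/sin Y ≈ 39.21.
Area = ½·XZ·ZY·sin Z ≈ 153.19.
Semiperimeter s = (35+9.3274+39.21)/2 = 41.769.
Inradius = area/s = 153.19/41.769 ≈ 3.6676.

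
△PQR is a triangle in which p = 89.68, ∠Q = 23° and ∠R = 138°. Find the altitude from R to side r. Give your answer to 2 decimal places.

The third angle is ∠P = 180° − ∠Q − ∠R = 19.00°.
Law of sines: q = p·sin Q/sin P ≈ 107.63.
Law of sines: r = p·sin R/sin P ≈ 184.32.
Area = ½·p·q·sin R ≈ 3229.3.
The altitude from R has length 2·area/r ≈ 35.041.

h_R ≈ 35.04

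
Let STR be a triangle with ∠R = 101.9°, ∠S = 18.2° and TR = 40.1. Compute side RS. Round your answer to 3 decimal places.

The third angle is ∠T = 180° − ∠R − ∠S = 59.90°.
Law of sines: RS = TR·sin T/sin S ≈ 111.07.

111.075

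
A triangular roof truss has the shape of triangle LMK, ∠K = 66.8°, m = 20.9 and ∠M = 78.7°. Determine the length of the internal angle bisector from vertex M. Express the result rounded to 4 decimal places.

The third angle is ∠L = 180° − ∠M − ∠K = 34.50°.
Law of sines: l = m·sin L/sin M ≈ 12.072.
Law of sines: k = m·sin K/sin M ≈ 19.59.
The bisector from M has length 2·k·l·cos(∠M/2)/(k+l) ≈ 11.552.

11.5516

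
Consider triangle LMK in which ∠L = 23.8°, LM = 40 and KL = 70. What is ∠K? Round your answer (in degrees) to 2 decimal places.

∠K ≈ 25.79°

By the law of cosines, MK² = KL² + LM² − 2·KL·LM·cos L = 1376.2, so MK ≈ 37.098.
Law of cosines again: cos K = (MK² + KL² − LM²)/(2·MK·KL) ≈ 0.90037, so ∠K ≈ 25.79°.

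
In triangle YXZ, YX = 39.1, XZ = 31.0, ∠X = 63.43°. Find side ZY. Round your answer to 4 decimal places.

By the law of cosines, ZY² = YX² + XZ² − 2·YX·XZ·cos X = 1405.5, so ZY ≈ 37.49.

37.4898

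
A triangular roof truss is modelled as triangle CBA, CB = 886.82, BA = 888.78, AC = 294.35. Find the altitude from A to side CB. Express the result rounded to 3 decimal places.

h_A ≈ 290.592

Semiperimeter s = (888.78 + 294.35 + 886.82)/2 = 1035.
Heron's formula: area = √(1035·146.2·740.63·148.16) ≈ 1.2885e+05.
The altitude from A has length 2·area/CB ≈ 290.59.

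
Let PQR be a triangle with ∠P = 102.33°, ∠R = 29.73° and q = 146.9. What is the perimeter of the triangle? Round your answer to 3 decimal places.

438.318

The third angle is ∠Q = 180° − ∠R − ∠P = 47.94°.
Law of sines: p = q·sin P/sin Q ≈ 193.3.
Law of sines: r = q·sin R/sin Q ≈ 98.121.
Semiperimeter s = (193.3+146.9+98.121)/2 = 219.16.
Perimeter = 193.3 + 146.9 + 98.121 = 438.32.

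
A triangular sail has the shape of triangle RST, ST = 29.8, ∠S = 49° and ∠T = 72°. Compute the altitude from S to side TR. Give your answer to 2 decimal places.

h_S ≈ 28.34

The third angle is ∠R = 180° − ∠S − ∠T = 59.00°.
Law of sines: TR = ST·sin S/sin R ≈ 26.238.
Law of sines: RS = ST·sin T/sin R ≈ 33.064.
Area = ½·ST·TR·sin T ≈ 371.81.
The altitude from S has length 2·area/TR ≈ 28.341.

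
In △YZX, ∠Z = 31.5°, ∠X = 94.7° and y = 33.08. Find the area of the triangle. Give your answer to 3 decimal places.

The third angle is ∠Y = 180° − ∠Z − ∠X = 53.80°.
Law of sines: z = y·sin Z/sin Y ≈ 21.419.
Law of sines: x = y·sin X/sin Y ≈ 40.855.
Area = ½·y·z·sin X ≈ 353.08.

area ≈ 353.078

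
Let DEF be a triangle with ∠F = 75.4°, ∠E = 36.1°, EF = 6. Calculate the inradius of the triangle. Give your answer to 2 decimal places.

The third angle is ∠D = 180° − ∠E − ∠F = 68.50°.
Law of sines: FD = EF·sin E/sin D ≈ 3.7996.
Law of sines: DE = EF·sin F/sin D ≈ 6.2405.
Area = ½·EF·FD·sin F ≈ 11.031.
Semiperimeter s = (6+3.7996+6.2405)/2 = 8.02.
Inradius = area/s = 11.031/8.02 ≈ 1.3754.

r ≈ 1.38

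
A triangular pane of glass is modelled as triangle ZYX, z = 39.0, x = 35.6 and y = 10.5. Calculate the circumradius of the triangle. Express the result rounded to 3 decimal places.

19.869

By the law of cosines, cos Z = (y² + x² − z²) / (2·y·x) ≈ -0.19180, so ∠Z ≈ 101.06°.
Circumradius = z/(2 sin Z) ≈ 19.869.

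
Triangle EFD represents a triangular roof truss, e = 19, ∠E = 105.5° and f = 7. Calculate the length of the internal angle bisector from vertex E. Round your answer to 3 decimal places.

t_E ≈ 5.883

Law of sines: sin F = f·sin E/e ≈ 0.35502.
Since e ≥ f, only the acute value applies: ∠F ≈ 20.79°.
Then ∠D = 180° − ∠E − ∠F ≈ 53.71°.
Law of sines gives d = e·sin D/sin E ≈ 15.892.
The bisector from E has length 2·f·d·cos(∠E/2)/(f+d) ≈ 5.8828.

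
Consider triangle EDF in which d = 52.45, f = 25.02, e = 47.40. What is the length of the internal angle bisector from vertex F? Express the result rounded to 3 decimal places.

By the law of cosines, cos F = (e² + d² − f²) / (2·e·d) ≈ 0.87923, so ∠F ≈ 28.45°.
The bisector from F has length 2·e·d·cos(∠F/2)/(e+d) ≈ 48.27.

48.270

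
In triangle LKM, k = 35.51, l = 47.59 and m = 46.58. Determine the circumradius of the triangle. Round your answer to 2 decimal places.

By the law of cosines, cos L = (k² + m² − l²) / (2·k·m) ≈ 0.35242, so ∠L ≈ 69.36°.
Circumradius = l/(2 sin L) ≈ 25.426.

R ≈ 25.43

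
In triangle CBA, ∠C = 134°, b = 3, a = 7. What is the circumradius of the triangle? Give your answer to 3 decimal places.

R ≈ 6.490

By the law of cosines, c² = b² + a² − 2·b·a·cos C = 87.176, so c ≈ 9.3368.
Area = ½·b·a·sin C ≈ 7.5531.
Circumradius = c/(2 sin C) ≈ 6.4898.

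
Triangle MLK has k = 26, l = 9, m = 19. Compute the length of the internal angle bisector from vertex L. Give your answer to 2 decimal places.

By the law of cosines, cos L = (k² + m² − l²) / (2·k·m) ≈ 0.96761, so ∠L ≈ 14.62°.
The bisector from L has length 2·k·m·cos(∠L/2)/(k+m) ≈ 21.777.

21.78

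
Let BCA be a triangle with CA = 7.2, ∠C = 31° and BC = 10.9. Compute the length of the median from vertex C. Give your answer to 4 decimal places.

By the law of cosines, AB² = BC² + CA² − 2·BC·CA·cos C = 36.109, so AB ≈ 6.0091.
Median from C: ½√(2·BC² + 2·CA² − AB²) ≈ 8.7349.

8.7349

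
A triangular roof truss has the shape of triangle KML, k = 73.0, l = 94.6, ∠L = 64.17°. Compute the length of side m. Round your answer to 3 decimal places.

Law of sines: sin K = k·sin L/l ≈ 0.69457.
Since l ≥ k, only the acute value applies: ∠K ≈ 43.99°.
Then ∠M = 180° − ∠L − ∠K ≈ 71.84°.
Law of sines gives m = l·sin M/sin L ≈ 99.864.

99.864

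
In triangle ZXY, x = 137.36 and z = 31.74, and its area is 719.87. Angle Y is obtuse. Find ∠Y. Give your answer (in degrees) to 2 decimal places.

160.72

From area = ½·z·x·sin Y, we get sin Y = 2·area/(z·x) ≈ 0.33023.
Taking the obtuse solution, ∠Y ≈ 160.72°.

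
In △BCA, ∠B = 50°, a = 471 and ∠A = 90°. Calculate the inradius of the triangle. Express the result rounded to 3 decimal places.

The third angle is ∠C = 180° − ∠A − ∠B = 40.00°.
Law of sines: b = a·sin B/sin A ≈ 360.81.
Law of sines: c = a·sin C/sin A ≈ 302.75.
Area = ½·a·b·sin C ≈ 54618.
Semiperimeter s = (360.81+302.75+471)/2 = 567.28.
Inradius = area/s = 54618/567.28 ≈ 96.28.

r ≈ 96.280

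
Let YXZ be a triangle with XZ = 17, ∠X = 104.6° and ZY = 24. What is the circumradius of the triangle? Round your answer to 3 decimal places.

Law of sines: sin Y = XZ·sin X/ZY ≈ 0.68546.
Since ZY ≥ XZ, only the acute value applies: ∠Y ≈ 43.27°.
Then ∠Z = 180° − ∠X − ∠Y ≈ 32.13°.
Law of sines gives YX = ZY·sin Z/sin X ≈ 13.189.
Circumradius = ZY/(2 sin X) ≈ 12.4.

R ≈ 12.400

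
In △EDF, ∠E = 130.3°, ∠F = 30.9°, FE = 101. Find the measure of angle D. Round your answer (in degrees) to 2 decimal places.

∠D ≈ 18.80°

The third angle is ∠D = 180° − ∠F − ∠E = 18.80°.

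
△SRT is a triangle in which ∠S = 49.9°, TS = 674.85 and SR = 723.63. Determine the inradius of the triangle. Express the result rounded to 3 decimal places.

r ≈ 187.705

By the law of cosines, RT² = TS² + SR² − 2·TS·SR·cos S = 3.4996e+05, so RT ≈ 591.57.
Area = ½·TS·SR·sin S ≈ 1.8677e+05.
Semiperimeter s = (591.57+674.85+723.63)/2 = 995.03.
Inradius = area/s = 1.8677e+05/995.03 ≈ 187.71.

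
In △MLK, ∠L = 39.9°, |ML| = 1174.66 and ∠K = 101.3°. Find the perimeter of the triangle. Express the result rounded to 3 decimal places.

The third angle is ∠M = 180° − ∠L − ∠K = 38.80°.
Law of sines: |LK| = |ML|·sin M/sin K ≈ 750.6.
Law of sines: |KM| = |ML|·sin L/sin K ≈ 768.38.
Semiperimeter s = (750.6+768.38+1174.7)/2 = 1346.8.
Perimeter = 750.6 + 768.38 + 1174.7 = 2693.6.

perimeter ≈ 2693.638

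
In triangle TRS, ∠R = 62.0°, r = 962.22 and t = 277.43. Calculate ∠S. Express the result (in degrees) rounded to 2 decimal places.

Law of sines: sin T = t·sin R/r ≈ 0.25457.
Since r ≥ t, only the acute value applies: ∠T ≈ 14.75°.
Then ∠S = 180° − ∠R − ∠T ≈ 103.25°.

∠S ≈ 103.25°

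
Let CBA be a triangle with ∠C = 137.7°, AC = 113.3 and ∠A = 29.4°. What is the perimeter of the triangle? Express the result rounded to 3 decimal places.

703.990

The third angle is ∠B = 180° − ∠A − ∠C = 12.90°.
Law of sines: BA = AC·sin C/sin B ≈ 341.56.
Law of sines: CB = AC·sin A/sin B ≈ 249.13.
Semiperimeter s = (341.56+113.3+249.13)/2 = 352.
Perimeter = 341.56 + 113.3 + 249.13 = 703.99.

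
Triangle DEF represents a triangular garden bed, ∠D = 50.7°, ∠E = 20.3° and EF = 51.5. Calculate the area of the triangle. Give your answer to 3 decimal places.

The third angle is ∠F = 180° − ∠D − ∠E = 109.00°.
Law of sines: FD = EF·sin E/sin D ≈ 23.089.
Law of sines: DE = EF·sin F/sin D ≈ 62.925.
Area = ½·EF·FD·sin F ≈ 562.15.

562.150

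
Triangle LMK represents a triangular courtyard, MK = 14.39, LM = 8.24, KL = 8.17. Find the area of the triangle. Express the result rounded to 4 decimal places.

Semiperimeter s = (14.39 + 8.17 + 8.24)/2 = 15.4.
Heron's formula: area = √(15.4·1.01·7.23·7.16) ≈ 28.376.

28.3757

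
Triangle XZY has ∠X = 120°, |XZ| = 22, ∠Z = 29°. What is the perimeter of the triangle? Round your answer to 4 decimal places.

The third angle is ∠Y = 180° − ∠X − ∠Z = 31.00°.
Law of sines: |ZY| = |XZ|·sin X/sin Y ≈ 36.993.
Law of sines: |YX| = |XZ|·sin Z/sin Y ≈ 20.709.
Semiperimeter s = (36.993+20.709+22)/2 = 39.851.
Perimeter = 36.993 + 20.709 + 22 = 79.701.

perimeter ≈ 79.7013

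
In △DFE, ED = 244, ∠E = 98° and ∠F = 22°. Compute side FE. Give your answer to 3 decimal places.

564.086

The third angle is ∠D = 180° − ∠F − ∠E = 60.00°.
Law of sines: FE = ED·sin D/sin F ≈ 564.09.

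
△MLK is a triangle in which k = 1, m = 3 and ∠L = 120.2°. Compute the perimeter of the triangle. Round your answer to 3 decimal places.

By the law of cosines, l² = k² + m² − 2·k·m·cos L = 13.018, so l ≈ 3.6081.
Semiperimeter s = (3+3.6081+1)/2 = 3.804.
Perimeter = 3 + 3.6081 + 1 = 7.6081.

perimeter ≈ 7.608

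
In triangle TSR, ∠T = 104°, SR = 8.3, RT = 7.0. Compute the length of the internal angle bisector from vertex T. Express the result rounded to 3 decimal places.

2.632

Law of sines: sin S = RT·sin T/SR ≈ 0.81832.
Since SR ≥ RT, only the acute value applies: ∠S ≈ 54.92°.
Then ∠R = 180° − ∠T − ∠S ≈ 21.08°.
Law of sines gives TS = SR·sin R/sin T ≈ 3.0771.
The bisector from T has length 2·RT·TS·cos(∠T/2)/(RT+TS) ≈ 2.6319.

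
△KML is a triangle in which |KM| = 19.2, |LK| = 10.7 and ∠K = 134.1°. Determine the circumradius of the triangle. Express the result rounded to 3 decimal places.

R ≈ 19.309

By the law of cosines, |ML|² = |LK|² + |KM|² − 2·|LK|·|KM|·cos K = 769.07, so |ML| ≈ 27.732.
Area = ½·|LK|·|KM|·sin K ≈ 73.766.
Circumradius = |ML|/(2 sin K) ≈ 19.309.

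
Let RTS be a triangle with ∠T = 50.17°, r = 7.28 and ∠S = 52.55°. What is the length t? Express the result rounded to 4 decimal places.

The third angle is ∠R = 180° − ∠T − ∠S = 77.28°.
Law of sines: t = r·sin T/sin R ≈ 5.7313.

5.7313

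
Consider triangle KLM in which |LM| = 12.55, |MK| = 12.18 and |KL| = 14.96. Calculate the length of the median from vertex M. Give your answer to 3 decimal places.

m_M ≈ 9.848

Median from M: ½√(2·|LM|² + 2·|MK|² − |KL|²) ≈ 9.8477.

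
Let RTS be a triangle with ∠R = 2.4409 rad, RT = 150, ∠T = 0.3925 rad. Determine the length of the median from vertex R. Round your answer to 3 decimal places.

m_R ≈ 61.036

The third angle is ∠S = π − ∠R − ∠T = 0.3082 rad.
Law of sines: TS = RT·sin R/sin S ≈ 318.83.
Law of sines: SR = RT·sin T/sin S ≈ 189.15.
Median from R: ½√(2·SR² + 2·RT² − TS²) ≈ 61.036.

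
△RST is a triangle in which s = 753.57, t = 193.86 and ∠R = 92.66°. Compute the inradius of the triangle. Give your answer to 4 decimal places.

By the law of cosines, r² = s² + t² − 2·s·t·cos R = 6.1901e+05, so r ≈ 786.77.
Area = ½·s·t·sin R ≈ 72965.
Semiperimeter p = (786.77+753.57+193.86)/2 = 867.1.
Inradius = area/p = 72965/867.1 ≈ 84.148.

84.1481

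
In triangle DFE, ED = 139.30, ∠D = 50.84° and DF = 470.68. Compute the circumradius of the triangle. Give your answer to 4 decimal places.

By the law of cosines, FE² = ED² + DF² − 2·ED·DF·cos D = 1.5814e+05, so FE ≈ 397.66.
Area = ½·ED·DF·sin D ≈ 25419.
Circumradius = FE/(2 sin D) ≈ 256.43.

256.4295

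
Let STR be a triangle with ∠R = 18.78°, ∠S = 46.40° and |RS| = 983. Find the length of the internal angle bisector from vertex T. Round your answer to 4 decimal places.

260.0122

The third angle is ∠T = 180° − ∠R − ∠S = 114.82°.
Law of sines: |TR| = |RS|·sin S/sin T ≈ 784.31.
Law of sines: |ST| = |RS|·sin R/sin T ≈ 348.67.
The bisector from T has length 2·|ST|·|TR|·cos(∠T/2)/(|ST|+|TR|) ≈ 260.01.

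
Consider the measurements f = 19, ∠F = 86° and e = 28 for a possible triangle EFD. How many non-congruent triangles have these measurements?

e·sin F = 28·sin(86°) ≈ 27.93.
Since f = 19 < 27.93 = e sin F, no triangle exists.

0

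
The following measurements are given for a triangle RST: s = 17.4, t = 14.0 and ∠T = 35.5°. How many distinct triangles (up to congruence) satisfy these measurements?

2

s·sin T = 17.4·sin(35.5°) ≈ 10.1.
Since s sin T < t < s (10.1 < 14.0 < 17.4), two triangles exist.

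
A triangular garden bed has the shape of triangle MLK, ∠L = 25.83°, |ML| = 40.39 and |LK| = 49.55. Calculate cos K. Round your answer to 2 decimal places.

By the law of cosines, |KM|² = |ML|² + |LK|² − 2·|ML|·|LK|·cos L = 483.81, so |KM| ≈ 21.996.
Law of cosines again: cos K = (|LK|² + |KM|² − |ML|²)/(2·|LK|·|KM|) ≈ 0.59991, so ∠K ≈ 53.14°.

0.60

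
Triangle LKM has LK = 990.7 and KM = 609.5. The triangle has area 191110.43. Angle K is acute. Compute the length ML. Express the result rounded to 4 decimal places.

646.5714

From area = ½·LK·KM·sin K, we get sin K = 2·area/(LK·KM) ≈ 0.63299.
Taking the acute solution, ∠K ≈ 0.685 rad.
Law of cosines then gives ML ≈ 646.57.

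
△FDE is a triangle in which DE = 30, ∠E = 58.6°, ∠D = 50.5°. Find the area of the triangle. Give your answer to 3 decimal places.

area ≈ 313.646

The third angle is ∠F = 180° − ∠D − ∠E = 70.90°.
Law of sines: EF = DE·sin D/sin F ≈ 24.497.
Law of sines: FD = DE·sin E/sin F ≈ 27.098.
Area = ½·DE·EF·sin E ≈ 313.65.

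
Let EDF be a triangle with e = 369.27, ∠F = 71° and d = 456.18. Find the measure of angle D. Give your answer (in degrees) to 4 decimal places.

By the law of cosines, f² = e² + d² − 2·e·d·cos F = 2.3477e+05, so f ≈ 484.54.
Law of cosines again: cos D = (f² + e² − d²)/(2·f·e) ≈ 0.45560, so ∠D ≈ 62.90°.

62.8967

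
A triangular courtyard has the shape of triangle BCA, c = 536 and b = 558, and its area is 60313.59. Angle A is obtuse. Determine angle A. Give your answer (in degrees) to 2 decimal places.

156.21

From area = ½·b·c·sin A, we get sin A = 2·area/(b·c) ≈ 0.40332.
Taking the obtuse solution, ∠A ≈ 156.21°.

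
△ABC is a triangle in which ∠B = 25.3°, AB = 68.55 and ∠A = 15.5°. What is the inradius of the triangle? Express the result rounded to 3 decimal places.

The third angle is ∠C = 180° − ∠A − ∠B = 139.20°.
Law of sines: BC = AB·sin A/sin C ≈ 28.036.
Law of sines: CA = AB·sin B/sin C ≈ 44.834.
Area = ½·AB·BC·sin B ≈ 410.66.
Semiperimeter s = (28.036+44.834+68.55)/2 = 70.71.
Inradius = area/s = 410.66/70.71 ≈ 5.8077.

r ≈ 5.808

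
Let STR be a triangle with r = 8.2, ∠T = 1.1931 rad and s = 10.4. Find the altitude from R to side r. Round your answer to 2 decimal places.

By the law of cosines, t² = r² + s² − 2·r·s·cos T = 112.5, so t ≈ 10.607.
Area = ½·r·s·sin T ≈ 39.635.
The altitude from R has length 2·area/r ≈ 9.667.

9.67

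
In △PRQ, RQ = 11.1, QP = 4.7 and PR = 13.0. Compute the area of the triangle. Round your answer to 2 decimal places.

Semiperimeter s = (11.1 + 4.7 + 13)/2 = 14.4.
Heron's formula: area = √(14.4·3.3·9.7·1.4) ≈ 25.403.

25.40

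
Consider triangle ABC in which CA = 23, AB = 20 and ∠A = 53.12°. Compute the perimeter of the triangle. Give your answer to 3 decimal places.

perimeter ≈ 62.413

By the law of cosines, BC² = CA² + AB² − 2·CA·AB·cos A = 376.87, so BC ≈ 19.413.
Semiperimeter s = (19.413+23+20)/2 = 31.207.
Perimeter = 19.413 + 23 + 20 = 62.413.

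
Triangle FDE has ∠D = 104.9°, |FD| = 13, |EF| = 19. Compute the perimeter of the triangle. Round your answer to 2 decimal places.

perimeter ≈ 42.91

Law of sines: sin E = |FD|·sin D/|EF| ≈ 0.66120.
Since |EF| ≥ |FD|, only the acute value applies: ∠E ≈ 41.39°.
Then ∠F = 180° − ∠D − ∠E ≈ 33.71°.
Law of sines gives |DE| = |EF|·sin F/sin D ≈ 10.911.
Semiperimeter s = (10.911+19+13)/2 = 21.456.
Perimeter = 10.911 + 19 + 13 = 42.911.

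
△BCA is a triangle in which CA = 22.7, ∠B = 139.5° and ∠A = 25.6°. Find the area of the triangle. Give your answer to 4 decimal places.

44.0763

The third angle is ∠C = 180° − ∠A − ∠B = 14.90°.
Law of sines: AB = CA·sin C/sin B ≈ 8.9875.
Law of sines: BC = CA·sin A/sin B ≈ 15.103.
Area = ½·CA·AB·sin A ≈ 44.076.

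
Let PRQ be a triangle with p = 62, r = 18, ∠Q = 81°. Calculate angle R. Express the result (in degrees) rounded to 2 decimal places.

By the law of cosines, q² = p² + r² − 2·p·r·cos Q = 3818.8, so q ≈ 61.797.
Law of cosines again: cos R = (q² + p² − r²)/(2·q·p) ≈ 0.95772, so ∠R ≈ 16.72°.

16.72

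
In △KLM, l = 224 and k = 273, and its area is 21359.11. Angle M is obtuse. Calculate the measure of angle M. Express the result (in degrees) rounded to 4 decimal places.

∠M ≈ 135.6886°

From area = ½·k·l·sin M, we get sin M = 2·area/(k·l) ≈ 0.69856.
Taking the obtuse solution, ∠M ≈ 135.69°.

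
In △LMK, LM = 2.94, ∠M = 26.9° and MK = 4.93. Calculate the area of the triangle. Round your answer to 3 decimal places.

Area = ½·LM·MK·sin M ≈ 3.2788.

3.279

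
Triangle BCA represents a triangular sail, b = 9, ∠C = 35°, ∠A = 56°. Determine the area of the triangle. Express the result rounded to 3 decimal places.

area ≈ 19.261

The third angle is ∠B = 180° − ∠C − ∠A = 89.00°.
Law of sines: c = b·sin C/sin B ≈ 5.163.
Law of sines: a = b·sin A/sin B ≈ 7.4625.
Area = ½·b·c·sin A ≈ 19.261.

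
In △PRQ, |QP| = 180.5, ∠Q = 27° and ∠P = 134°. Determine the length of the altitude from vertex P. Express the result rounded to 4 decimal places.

The third angle is ∠R = 180° − ∠Q − ∠P = 19.00°.
Law of sines: |RQ| = |QP|·sin P/sin R ≈ 398.81.
Law of sines: |PR| = |QP|·sin Q/sin R ≈ 251.7.
Area = ½·|QP|·|RQ|·sin Q ≈ 16340.
The altitude from P has length 2·area/|RQ| ≈ 81.945.

h_P ≈ 81.9453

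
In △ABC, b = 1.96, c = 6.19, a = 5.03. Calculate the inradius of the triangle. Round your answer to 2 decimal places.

0.66

Semiperimeter s = (5.03 + 1.96 + 6.19)/2 = 6.59.
Heron's formula: area = √(6.59·1.56·4.63·0.4) ≈ 4.3634.
Inradius = area/s = 4.3634/6.59 ≈ 0.66213.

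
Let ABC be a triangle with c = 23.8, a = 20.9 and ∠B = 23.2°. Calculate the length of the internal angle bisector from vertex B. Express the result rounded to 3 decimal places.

21.801

By the law of cosines, b² = c² + a² − 2·c·a·cos B = 88.857, so b ≈ 9.4264.
The bisector from B has length 2·c·a·cos(∠B/2)/(c+a) ≈ 21.801.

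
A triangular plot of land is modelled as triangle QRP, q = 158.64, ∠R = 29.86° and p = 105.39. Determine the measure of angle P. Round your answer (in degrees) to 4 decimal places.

By the law of cosines, r² = p² + q² − 2·p·q·cos R = 7274.7, so r ≈ 85.292.
Law of cosines again: cos P = (q² + r² − p²)/(2·q·r) ≈ 0.78837, so ∠P ≈ 37.97°.

∠P ≈ 37.9668°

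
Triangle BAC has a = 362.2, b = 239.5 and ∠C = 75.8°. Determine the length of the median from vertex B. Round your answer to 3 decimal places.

By the law of cosines, c² = b² + a² − 2·b·a·cos C = 1.4599e+05, so c ≈ 382.09.
Median from B: ½√(2·a² + 2·c² − b²) ≈ 352.49.

m_B ≈ 352.490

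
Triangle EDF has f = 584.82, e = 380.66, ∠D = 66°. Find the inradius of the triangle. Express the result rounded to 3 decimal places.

r ≈ 133.930

By the law of cosines, d² = f² + e² − 2·f·e·cos D = 3.0582e+05, so d ≈ 553.01.
Area = ½·f·e·sin D ≈ 1.0169e+05.
Semiperimeter s = (380.66+553.01+584.82)/2 = 759.25.
Inradius = area/s = 1.0169e+05/759.25 ≈ 133.93.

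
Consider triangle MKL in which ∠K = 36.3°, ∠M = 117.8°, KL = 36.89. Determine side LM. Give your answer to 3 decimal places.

24.689

The third angle is ∠L = 180° − ∠M − ∠K = 25.90°.
Law of sines: LM = KL·sin K/sin M ≈ 24.689.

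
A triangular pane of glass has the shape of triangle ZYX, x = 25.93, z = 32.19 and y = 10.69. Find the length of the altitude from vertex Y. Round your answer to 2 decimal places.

h_Y ≈ 23.15

Semiperimeter s = (32.19 + 10.69 + 25.93)/2 = 34.405.
Heron's formula: area = √(34.405·2.215·23.715·8.475) ≈ 123.76.
The altitude from Y has length 2·area/y ≈ 23.154.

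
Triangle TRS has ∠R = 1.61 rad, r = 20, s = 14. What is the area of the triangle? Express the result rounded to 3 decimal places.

area ≈ 96.139

Law of sines: sin S = s·sin R/r ≈ 0.69946.
Since r ≥ s, only the acute value applies: ∠S ≈ 0.775 rad.
Then ∠T = π − ∠R − ∠S ≈ 0.757 rad.
Law of sines gives t = r·sin T/sin R ≈ 13.745.
Area = ½·r·s·sin T ≈ 96.139.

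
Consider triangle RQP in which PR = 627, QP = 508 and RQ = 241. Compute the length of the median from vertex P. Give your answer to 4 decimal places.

557.7421

Median from P: ½√(2·QP² + 2·PR² − RQ²) ≈ 557.74.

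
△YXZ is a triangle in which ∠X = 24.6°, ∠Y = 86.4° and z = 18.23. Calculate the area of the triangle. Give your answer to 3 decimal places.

73.947

The third angle is ∠Z = 180° − ∠Y − ∠X = 69.00°.
Law of sines: y = z·sin Y/sin Z ≈ 19.488.
Law of sines: x = z·sin X/sin Z ≈ 8.1287.
Area = ½·z·y·sin X ≈ 73.947.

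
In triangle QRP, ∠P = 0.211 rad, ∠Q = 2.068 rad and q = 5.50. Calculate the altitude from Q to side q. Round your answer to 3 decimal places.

The third angle is ∠R = π − ∠P − ∠Q = 0.863 rad.
Law of sines: r = q·sin R/sin Q ≈ 4.7529.
Law of sines: p = q·sin P/sin Q ≈ 1.3106.
Area = ½·q·r·sin P ≈ 2.7375.
The altitude from Q has length 2·area/q ≈ 0.99544.

h_Q ≈ 0.995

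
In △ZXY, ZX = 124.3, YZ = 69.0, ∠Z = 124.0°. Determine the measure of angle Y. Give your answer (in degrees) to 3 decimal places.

∠Y ≈ 36.649°

By the law of cosines, XY² = YZ² + ZX² − 2·YZ·ZX·cos Z = 29804, so XY ≈ 172.64.
Law of cosines again: cos Y = (XY² + YZ² − ZX²)/(2·XY·YZ) ≈ 0.80231, so ∠Y ≈ 36.65°.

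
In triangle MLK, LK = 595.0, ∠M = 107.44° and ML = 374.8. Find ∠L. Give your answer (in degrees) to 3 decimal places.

Law of sines: sin K = ML·sin M/LK ≈ 0.60096.
Since LK ≥ ML, only the acute value applies: ∠K ≈ 36.94°.
Then ∠L = 180° − ∠M − ∠K ≈ 35.62°.

35.621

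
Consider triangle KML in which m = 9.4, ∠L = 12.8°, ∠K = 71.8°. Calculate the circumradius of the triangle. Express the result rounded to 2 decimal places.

The third angle is ∠M = 180° − ∠L − ∠K = 95.40°.
Law of sines: k = m·sin K/sin M ≈ 8.9695.
Law of sines: l = m·sin L/sin M ≈ 2.0918.
Circumradius = m/(2 sin M) ≈ 4.721.

R ≈ 4.72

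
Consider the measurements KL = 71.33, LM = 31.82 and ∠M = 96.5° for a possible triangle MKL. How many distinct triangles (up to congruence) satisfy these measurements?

1

LM·sin M = 31.82·sin(96.5°) ≈ 31.62.
Since ∠M is not acute, a triangle exists only if KL > LM; here KL > LM, so there is exactly one triangle.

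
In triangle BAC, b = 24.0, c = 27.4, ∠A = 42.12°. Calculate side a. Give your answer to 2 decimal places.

By the law of cosines, a² = c² + b² − 2·c·b·cos A = 351.22, so a ≈ 18.741.

18.74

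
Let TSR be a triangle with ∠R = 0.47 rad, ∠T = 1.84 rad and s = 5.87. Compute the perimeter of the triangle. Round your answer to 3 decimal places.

17.124

The third angle is ∠S = π − ∠R − ∠T = 0.832 rad.
Law of sines: t = s·sin T/sin S ≈ 7.657.
Law of sines: r = s·sin R/sin S ≈ 3.5973.
Semiperimeter p = (7.657+5.87+3.5973)/2 = 8.5622.
Perimeter = 7.657 + 5.87 + 3.5973 = 17.124.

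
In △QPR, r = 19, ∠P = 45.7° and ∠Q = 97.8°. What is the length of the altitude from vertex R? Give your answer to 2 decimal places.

The third angle is ∠R = 180° − ∠Q − ∠P = 36.50°.
Law of sines: q = r·sin Q/sin R ≈ 31.647.
Law of sines: p = r·sin P/sin R ≈ 22.861.
Area = ½·r·q·sin P ≈ 215.17.
The altitude from R has length 2·area/r ≈ 22.649.

22.65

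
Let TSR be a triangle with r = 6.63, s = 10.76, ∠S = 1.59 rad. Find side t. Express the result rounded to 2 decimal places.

8.35

Law of sines: sin R = r·sin S/s ≈ 0.61606.
Since s ≥ r, only the acute value applies: ∠R ≈ 0.664 rad.
Then ∠T = π − ∠S − ∠R ≈ 0.888 rad.
Law of sines gives t = s·sin T/sin S ≈ 8.3484.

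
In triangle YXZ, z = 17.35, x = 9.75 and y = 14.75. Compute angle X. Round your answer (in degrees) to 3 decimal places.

By the law of cosines, cos X = (z² + y² − x²) / (2·z·y) ≈ 0.82748, so ∠X ≈ 34.16°.

∠X ≈ 34.160°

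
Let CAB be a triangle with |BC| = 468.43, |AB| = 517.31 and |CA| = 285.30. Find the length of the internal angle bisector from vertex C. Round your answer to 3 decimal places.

By the law of cosines, cos C = (|BC|² + |CA|² − |AB|²) / (2·|BC|·|CA|) ≈ 0.12426, so ∠C ≈ 82.86°.
The bisector from C has length 2·|BC|·|CA|·cos(∠C/2)/(|BC|+|CA|) ≈ 265.88.

265.876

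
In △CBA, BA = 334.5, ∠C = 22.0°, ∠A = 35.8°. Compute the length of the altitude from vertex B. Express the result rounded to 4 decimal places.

The third angle is ∠B = 180° − ∠A − ∠C = 122.20°.
Law of sines: AC = BA·sin B/sin C ≈ 755.6.
Law of sines: CB = BA·sin A/sin C ≈ 522.33.
Area = ½·BA·AC·sin A ≈ 73923.
The altitude from B has length 2·area/AC ≈ 195.67.

195.6683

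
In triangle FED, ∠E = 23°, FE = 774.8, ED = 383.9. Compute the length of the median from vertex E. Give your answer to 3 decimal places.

By the law of cosines, DF² = FE² + ED² − 2·FE·ED·cos E = 2.0009e+05, so DF ≈ 447.32.
Median from E: ½√(2·FE² + 2·ED² − DF²) ≈ 569.06.

569.055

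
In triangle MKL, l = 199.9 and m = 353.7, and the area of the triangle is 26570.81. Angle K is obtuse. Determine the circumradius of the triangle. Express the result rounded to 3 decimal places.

R ≈ 338.126

From area = ½·l·m·sin K, we get sin K = 2·area/(l·m) ≈ 0.75160.
Taking the obtuse solution, ∠K ≈ 131.27°.
Law of cosines then gives k ≈ 508.27.
Circumradius = k/(2 sin K) ≈ 338.13.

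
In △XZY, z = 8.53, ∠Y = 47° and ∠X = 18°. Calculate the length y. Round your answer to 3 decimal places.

The third angle is ∠Z = 180° − ∠Y − ∠X = 115.00°.
Law of sines: y = z·sin Y/sin Z ≈ 6.8834.

6.883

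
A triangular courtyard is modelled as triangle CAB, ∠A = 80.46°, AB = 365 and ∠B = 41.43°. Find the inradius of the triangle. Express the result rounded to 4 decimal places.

The third angle is ∠C = 180° − ∠A − ∠B = 58.11°.
Law of sines: BC = AB·sin A/sin C ≈ 423.94.
Law of sines: CA = AB·sin B/sin C ≈ 284.46.
Area = ½·AB·BC·sin B ≈ 51195.
Semiperimeter s = (365+423.94+284.46)/2 = 536.7.
Inradius = area/s = 51195/536.7 ≈ 95.39.

95.3896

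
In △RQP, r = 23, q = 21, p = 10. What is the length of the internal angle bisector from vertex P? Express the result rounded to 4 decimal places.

By the law of cosines, cos P = (r² + q² − p²) / (2·r·q) ≈ 0.90062, so ∠P ≈ 25.76°.
The bisector from P has length 2·r·q·cos(∠P/2)/(r+q) ≈ 21.402.

t_P ≈ 21.4021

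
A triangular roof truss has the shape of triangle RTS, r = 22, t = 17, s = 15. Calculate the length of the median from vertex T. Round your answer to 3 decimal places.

m_T ≈ 16.800

Median from T: ½√(2·s² + 2·r² − t²) ≈ 16.8.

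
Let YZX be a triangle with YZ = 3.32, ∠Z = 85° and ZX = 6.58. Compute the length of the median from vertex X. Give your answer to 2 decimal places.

By the law of cosines, XY² = YZ² + ZX² − 2·YZ·ZX·cos Z = 50.511, so XY ≈ 7.1071.
Median from X: ½√(2·ZX² + 2·XY² − YZ²) ≈ 6.6444.

m_X ≈ 6.64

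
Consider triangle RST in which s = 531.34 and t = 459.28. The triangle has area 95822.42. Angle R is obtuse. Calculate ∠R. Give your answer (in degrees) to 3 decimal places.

128.250

From area = ½·s·t·sin R, we get sin R = 2·area/(s·t) ≈ 0.78532.
Taking the obtuse solution, ∠R ≈ 128.25°.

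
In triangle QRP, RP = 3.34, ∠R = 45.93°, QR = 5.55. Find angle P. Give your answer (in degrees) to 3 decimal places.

By the law of cosines, PQ² = QR² + RP² − 2·QR·RP·cos R = 16.172, so PQ ≈ 4.0214.
Law of cosines again: cos P = (RP² + PQ² − QR²)/(2·RP·PQ) ≈ -0.12936, so ∠P ≈ 97.43°.

97.433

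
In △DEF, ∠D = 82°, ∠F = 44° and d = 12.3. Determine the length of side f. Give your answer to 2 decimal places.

8.63

The third angle is ∠E = 180° − ∠F − ∠D = 54.00°.
Law of sines: f = d·sin F/sin D ≈ 8.6283.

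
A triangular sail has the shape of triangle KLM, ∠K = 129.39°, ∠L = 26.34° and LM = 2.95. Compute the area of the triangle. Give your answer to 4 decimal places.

1.0268

The third angle is ∠M = 180° − ∠K − ∠L = 24.27°.
Law of sines: MK = LM·sin L/sin K ≈ 1.6936.
Law of sines: KL = LM·sin M/sin K ≈ 1.569.
Area = ½·LM·MK·sin M ≈ 1.0268.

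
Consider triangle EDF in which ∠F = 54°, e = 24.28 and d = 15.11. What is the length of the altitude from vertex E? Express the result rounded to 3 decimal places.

12.224

By the law of cosines, f² = e² + d² − 2·e·d·cos F = 386.55, so f ≈ 19.661.
Area = ½·e·d·sin F ≈ 148.4.
The altitude from E has length 2·area/e ≈ 12.224.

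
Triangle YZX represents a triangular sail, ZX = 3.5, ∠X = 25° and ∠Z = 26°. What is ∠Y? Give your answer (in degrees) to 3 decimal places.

∠Y ≈ 129.000°

The third angle is ∠Y = 180° − ∠Z − ∠X = 129.00°.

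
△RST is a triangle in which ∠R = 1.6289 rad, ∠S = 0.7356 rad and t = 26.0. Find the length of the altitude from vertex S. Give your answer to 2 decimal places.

h_S ≈ 25.96

The third angle is ∠T = π − ∠R − ∠S = 0.7771 rad.
Law of sines: r = t·sin R/sin T ≈ 37.016.
Law of sines: s = t·sin S/sin T ≈ 24.881.
Area = ½·t·r·sin S ≈ 322.91.
The altitude from S has length 2·area/s ≈ 25.956.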